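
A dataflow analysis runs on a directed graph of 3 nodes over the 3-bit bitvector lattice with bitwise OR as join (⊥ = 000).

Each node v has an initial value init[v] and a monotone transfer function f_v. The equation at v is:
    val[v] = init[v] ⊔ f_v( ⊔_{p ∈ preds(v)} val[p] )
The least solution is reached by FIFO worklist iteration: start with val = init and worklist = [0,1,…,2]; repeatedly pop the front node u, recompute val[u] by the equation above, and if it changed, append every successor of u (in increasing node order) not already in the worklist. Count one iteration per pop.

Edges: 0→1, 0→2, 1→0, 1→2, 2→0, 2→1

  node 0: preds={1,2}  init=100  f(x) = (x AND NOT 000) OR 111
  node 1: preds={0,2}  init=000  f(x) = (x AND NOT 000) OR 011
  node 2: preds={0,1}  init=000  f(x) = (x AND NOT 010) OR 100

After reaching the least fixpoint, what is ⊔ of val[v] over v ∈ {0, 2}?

Iteration log — 5 steps:
  step 1. node 0  ⊔preds=000  new=111  old=100  +wl: 
  step 2. node 1  ⊔preds=111  new=111  old=000  +wl: 0
  step 3. node 2  ⊔preds=111  new=101  old=000  +wl: 1
  step 4. node 0  ⊔preds=111  new=111  stable
  step 5. node 1  ⊔preds=111  new=111  stable

Least fixpoint reached:
  node 0: 111
  node 1: 111
  node 2: 101

111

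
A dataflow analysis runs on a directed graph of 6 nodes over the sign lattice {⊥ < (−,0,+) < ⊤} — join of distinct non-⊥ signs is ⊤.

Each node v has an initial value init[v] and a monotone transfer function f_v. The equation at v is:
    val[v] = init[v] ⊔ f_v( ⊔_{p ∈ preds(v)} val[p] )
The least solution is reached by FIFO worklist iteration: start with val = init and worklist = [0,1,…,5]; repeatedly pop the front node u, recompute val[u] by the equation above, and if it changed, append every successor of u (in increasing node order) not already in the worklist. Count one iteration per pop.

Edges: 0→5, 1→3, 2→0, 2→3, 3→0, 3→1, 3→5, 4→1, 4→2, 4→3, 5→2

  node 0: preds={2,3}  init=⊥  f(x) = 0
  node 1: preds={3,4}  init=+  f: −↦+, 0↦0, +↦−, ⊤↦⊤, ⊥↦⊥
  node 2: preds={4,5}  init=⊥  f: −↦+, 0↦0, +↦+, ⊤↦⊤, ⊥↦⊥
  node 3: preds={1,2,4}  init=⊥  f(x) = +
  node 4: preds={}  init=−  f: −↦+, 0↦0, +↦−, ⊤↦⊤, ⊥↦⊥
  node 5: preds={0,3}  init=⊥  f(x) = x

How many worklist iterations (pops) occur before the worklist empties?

Trace (11 dequeues):
  [1] u=0 | in ⊥ | out 0 | prev ⊥ | push {}
  [2] u=1 | in − | out + | ==
  [3] u=2 | in − | out + | prev ⊥ | push {0}
  [4] u=3 | in ⊤ | out + | prev ⊥ | push {1}
  [5] u=4 | in ⊥ | out − | ==
  [6] u=5 | in ⊤ | out ⊤ | prev ⊥ | push {2}
  [7] u=0 | in + | out 0 | ==
  [8] u=1 | in ⊤ | out ⊤ | prev + | push {3}
  [9] u=2 | in ⊤ | out ⊤ | prev + | push {0}
  [10] u=3 | in ⊤ | out + | ==
  [11] u=0 | in ⊤ | out 0 | ==

Converged values:
  [0] 0
  [1] ⊤
  [2] ⊤
  [3] +
  [4] −
  [5] ⊤

11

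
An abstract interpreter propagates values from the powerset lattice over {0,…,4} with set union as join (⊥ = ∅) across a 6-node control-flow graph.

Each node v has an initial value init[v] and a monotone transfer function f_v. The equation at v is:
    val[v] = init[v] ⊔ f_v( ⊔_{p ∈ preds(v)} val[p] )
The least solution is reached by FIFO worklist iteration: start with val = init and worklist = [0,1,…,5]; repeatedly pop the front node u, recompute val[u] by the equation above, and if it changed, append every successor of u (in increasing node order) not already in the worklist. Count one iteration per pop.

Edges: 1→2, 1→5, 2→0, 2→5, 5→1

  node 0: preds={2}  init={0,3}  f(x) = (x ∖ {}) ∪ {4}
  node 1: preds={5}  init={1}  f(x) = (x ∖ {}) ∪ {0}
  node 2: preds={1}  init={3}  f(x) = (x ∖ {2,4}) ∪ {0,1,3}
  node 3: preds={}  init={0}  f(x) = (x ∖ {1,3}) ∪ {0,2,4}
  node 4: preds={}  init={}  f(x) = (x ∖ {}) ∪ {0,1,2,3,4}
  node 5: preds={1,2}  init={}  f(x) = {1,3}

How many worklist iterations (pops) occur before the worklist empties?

Worklist (10 pops):
  #1 pop 0: in={3} → {0,3,4} (was {0,3}); enqueue []
  #2 pop 1: in={} → {0,1} (was {1}); enqueue []
  #3 pop 2: in={0,1} → {0,1,3} (was {3}); enqueue [0]
  #4 pop 3: in={} → {0,2,4} (was {0}); enqueue []
  #5 pop 4: in={} → {0,1,2,3,4} (was {}); enqueue []
  #6 pop 5: in={0,1,3} → {1,3} (was {}); enqueue [1]
  #7 pop 0: in={0,1,3} → {0,1,3,4} (was {0,3,4}); enqueue []
  #8 pop 1: in={1,3} → {0,1,3} (was {0,1}); enqueue [2,5]
  #9 pop 2: in={0,1,3} → {0,1,3} (no change)
  #10 pop 5: in={0,1,3} → {1,3} (no change)

Fixpoint:
  val[0] = {0,1,3,4}
  val[1] = {0,1,3}
  val[2] = {0,1,3}
  val[3] = {0,2,4}
  val[4] = {0,1,2,3,4}
  val[5] = {1,3}

10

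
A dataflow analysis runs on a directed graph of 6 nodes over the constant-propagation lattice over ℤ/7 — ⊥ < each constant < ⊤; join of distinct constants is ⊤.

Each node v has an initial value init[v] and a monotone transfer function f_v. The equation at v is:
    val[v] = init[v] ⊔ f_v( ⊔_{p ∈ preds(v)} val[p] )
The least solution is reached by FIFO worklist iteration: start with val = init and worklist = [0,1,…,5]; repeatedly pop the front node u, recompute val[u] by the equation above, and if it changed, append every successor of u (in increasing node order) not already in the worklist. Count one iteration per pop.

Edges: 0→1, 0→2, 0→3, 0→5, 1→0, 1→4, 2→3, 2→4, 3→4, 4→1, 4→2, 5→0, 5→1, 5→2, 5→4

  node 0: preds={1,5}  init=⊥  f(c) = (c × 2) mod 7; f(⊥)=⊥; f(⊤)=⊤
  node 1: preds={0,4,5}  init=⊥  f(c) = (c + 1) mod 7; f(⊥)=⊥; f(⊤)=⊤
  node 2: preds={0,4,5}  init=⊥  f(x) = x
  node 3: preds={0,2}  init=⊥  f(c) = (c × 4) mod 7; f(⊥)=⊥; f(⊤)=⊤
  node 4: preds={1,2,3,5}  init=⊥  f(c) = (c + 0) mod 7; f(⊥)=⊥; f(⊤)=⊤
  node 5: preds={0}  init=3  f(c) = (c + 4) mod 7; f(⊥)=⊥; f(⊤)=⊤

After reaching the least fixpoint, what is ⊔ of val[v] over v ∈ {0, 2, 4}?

⊤

Worklist (15 pops):
  #1 pop 0: in=3 → 6 (was ⊥); enqueue []
  #2 pop 1: in=⊤ → ⊤ (was ⊥); enqueue [0]
  #3 pop 2: in=⊤ → ⊤ (was ⊥); enqueue []
  #4 pop 3: in=⊤ → ⊤ (was ⊥); enqueue []
  #5 pop 4: in=⊤ → ⊤ (was ⊥); enqueue [1,2]
  #6 pop 5: in=6 → 3 (no change)
  #7 pop 0: in=⊤ → ⊤ (was 6); enqueue [3,5]
  #8 pop 1: in=⊤ → ⊤ (no change)
  #9 pop 2: in=⊤ → ⊤ (no change)
  #10 pop 3: in=⊤ → ⊤ (no change)
  #11 pop 5: in=⊤ → ⊤ (was 3); enqueue [0,1,2,4]
  #12 pop 0: in=⊤ → ⊤ (no change)
  #13 pop 1: in=⊤ → ⊤ (no change)
  #14 pop 2: in=⊤ → ⊤ (no change)
  #15 pop 4: in=⊤ → ⊤ (no change)

Fixpoint:
  val[0] = ⊤
  val[1] = ⊤
  val[2] = ⊤
  val[3] = ⊤
  val[4] = ⊤
  val[5] = ⊤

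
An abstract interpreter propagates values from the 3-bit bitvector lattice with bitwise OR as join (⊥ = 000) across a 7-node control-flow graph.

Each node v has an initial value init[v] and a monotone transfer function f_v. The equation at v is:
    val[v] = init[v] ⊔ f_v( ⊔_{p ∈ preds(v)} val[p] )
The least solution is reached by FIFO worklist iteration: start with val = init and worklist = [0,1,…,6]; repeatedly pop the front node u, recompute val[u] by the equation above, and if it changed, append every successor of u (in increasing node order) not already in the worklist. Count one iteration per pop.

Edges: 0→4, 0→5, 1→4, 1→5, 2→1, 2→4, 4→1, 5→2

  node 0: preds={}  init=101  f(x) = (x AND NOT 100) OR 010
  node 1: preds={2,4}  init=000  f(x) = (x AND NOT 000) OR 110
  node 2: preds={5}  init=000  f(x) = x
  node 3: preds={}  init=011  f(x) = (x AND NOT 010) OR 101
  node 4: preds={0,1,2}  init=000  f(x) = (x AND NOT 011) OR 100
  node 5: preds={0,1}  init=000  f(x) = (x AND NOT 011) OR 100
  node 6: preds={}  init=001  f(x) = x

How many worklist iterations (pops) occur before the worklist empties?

Iteration log — 11 steps:
  step 1. node 0  ⊔preds=000  new=111  old=101  +wl: 
  step 2. node 1  ⊔preds=000  new=110  old=000  +wl: 
  step 3. node 2  ⊔preds=000  new=000  stable
  step 4. node 3  ⊔preds=000  new=111  old=011  +wl: 
  step 5. node 4  ⊔preds=111  new=100  old=000  +wl: 1
  step 6. node 5  ⊔preds=111  new=100  old=000  +wl: 2
  step 7. node 6  ⊔preds=000  new=001  stable
  step 8. node 1  ⊔preds=100  new=110  stable
  step 9. node 2  ⊔preds=100  new=100  old=000  +wl: 1,4
  step 10. node 1  ⊔preds=100  new=110  stable
  step 11. node 4  ⊔preds=111  new=100  stable

Least fixpoint reached:
  node 0: 111
  node 1: 110
  node 2: 100
  node 3: 111
  node 4: 100
  node 5: 100
  node 6: 001

11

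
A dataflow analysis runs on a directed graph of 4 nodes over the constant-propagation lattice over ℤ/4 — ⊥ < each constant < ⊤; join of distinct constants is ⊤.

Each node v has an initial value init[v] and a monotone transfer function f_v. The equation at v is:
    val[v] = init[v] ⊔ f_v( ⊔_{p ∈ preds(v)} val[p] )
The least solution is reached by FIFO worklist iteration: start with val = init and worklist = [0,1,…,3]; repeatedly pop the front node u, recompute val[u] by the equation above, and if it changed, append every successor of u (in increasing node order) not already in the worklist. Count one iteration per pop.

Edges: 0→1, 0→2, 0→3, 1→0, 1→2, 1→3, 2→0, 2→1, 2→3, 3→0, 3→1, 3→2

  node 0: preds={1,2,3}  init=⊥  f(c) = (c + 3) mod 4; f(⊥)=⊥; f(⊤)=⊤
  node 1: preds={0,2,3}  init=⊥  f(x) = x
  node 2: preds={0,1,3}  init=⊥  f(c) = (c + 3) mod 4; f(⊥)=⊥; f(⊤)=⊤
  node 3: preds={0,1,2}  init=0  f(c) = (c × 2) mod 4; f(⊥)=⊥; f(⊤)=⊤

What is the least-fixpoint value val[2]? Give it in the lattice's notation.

⊤

Iteration log — 8 steps:
  step 1. node 0  ⊔preds=0  new=3  old=⊥  +wl: 
  step 2. node 1  ⊔preds=⊤  new=⊤  old=⊥  +wl: 0
  step 3. node 2  ⊔preds=⊤  new=⊤  old=⊥  +wl: 1
  step 4. node 3  ⊔preds=⊤  new=⊤  old=0  +wl: 2
  step 5. node 0  ⊔preds=⊤  new=⊤  old=3  +wl: 3
  step 6. node 1  ⊔preds=⊤  new=⊤  stable
  step 7. node 2  ⊔preds=⊤  new=⊤  stable
  step 8. node 3  ⊔preds=⊤  new=⊤  stable

Least fixpoint reached:
  node 0: ⊤
  node 1: ⊤
  node 2: ⊤
  node 3: ⊤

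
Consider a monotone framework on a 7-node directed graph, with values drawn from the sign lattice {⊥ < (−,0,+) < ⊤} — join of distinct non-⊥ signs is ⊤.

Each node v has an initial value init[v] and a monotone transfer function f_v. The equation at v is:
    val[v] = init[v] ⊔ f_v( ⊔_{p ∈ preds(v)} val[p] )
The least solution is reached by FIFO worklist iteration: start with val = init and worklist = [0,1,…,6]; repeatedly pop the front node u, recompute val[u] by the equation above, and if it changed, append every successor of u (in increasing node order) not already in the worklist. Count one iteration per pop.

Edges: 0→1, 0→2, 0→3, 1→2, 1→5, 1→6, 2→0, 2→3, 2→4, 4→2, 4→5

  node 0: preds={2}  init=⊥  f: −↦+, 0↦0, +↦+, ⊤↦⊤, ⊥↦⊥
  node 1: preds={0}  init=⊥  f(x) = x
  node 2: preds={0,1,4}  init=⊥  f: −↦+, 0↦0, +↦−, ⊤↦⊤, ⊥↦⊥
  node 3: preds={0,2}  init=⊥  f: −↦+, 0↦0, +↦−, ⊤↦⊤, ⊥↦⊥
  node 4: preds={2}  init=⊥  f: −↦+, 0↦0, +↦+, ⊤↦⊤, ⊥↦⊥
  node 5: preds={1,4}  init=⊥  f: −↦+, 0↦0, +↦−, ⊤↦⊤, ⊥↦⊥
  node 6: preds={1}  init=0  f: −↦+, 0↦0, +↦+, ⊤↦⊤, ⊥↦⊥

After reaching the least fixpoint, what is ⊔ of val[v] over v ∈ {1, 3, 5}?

Iteration log — 7 steps:
  step 1. node 0  ⊔preds=⊥  new=⊥  stable
  step 2. node 1  ⊔preds=⊥  new=⊥  stable
  step 3. node 2  ⊔preds=⊥  new=⊥  stable
  step 4. node 3  ⊔preds=⊥  new=⊥  stable
  step 5. node 4  ⊔preds=⊥  new=⊥  stable
  step 6. node 5  ⊔preds=⊥  new=⊥  stable
  step 7. node 6  ⊔preds=⊥  new=0  stable

Least fixpoint reached:
  node 0: ⊥
  node 1: ⊥
  node 2: ⊥
  node 3: ⊥
  node 4: ⊥
  node 5: ⊥
  node 6: 0

⊥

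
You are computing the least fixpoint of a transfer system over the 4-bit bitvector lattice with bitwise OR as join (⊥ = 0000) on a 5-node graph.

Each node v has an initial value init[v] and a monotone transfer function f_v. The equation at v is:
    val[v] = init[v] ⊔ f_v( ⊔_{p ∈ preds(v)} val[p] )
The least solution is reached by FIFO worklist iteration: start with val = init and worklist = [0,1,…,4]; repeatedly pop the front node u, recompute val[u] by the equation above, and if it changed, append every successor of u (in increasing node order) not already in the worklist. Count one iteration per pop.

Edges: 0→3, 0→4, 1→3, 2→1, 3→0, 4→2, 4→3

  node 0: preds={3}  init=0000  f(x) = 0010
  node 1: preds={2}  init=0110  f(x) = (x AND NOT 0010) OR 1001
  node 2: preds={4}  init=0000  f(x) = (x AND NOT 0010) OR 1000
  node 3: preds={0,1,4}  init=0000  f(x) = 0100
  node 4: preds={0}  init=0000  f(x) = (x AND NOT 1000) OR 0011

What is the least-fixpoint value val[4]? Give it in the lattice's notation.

0011

Iteration log — 10 steps:
  step 1. node 0  ⊔preds=0000  new=0010  old=0000  +wl: 
  step 2. node 1  ⊔preds=0000  new=1111  old=0110  +wl: 
  step 3. node 2  ⊔preds=0000  new=1000  old=0000  +wl: 1
  step 4. node 3  ⊔preds=1111  new=0100  old=0000  +wl: 0
  step 5. node 4  ⊔preds=0010  new=0011  old=0000  +wl: 2,3
  step 6. node 1  ⊔preds=1000  new=1111  stable
  step 7. node 0  ⊔preds=0100  new=0010  stable
  step 8. node 2  ⊔preds=0011  new=1001  old=1000  +wl: 1
  step 9. node 3  ⊔preds=1111  new=0100  stable
  step 10. node 1  ⊔preds=1001  new=1111  stable

Least fixpoint reached:
  node 0: 0010
  node 1: 1111
  node 2: 1001
  node 3: 0100
  node 4: 0011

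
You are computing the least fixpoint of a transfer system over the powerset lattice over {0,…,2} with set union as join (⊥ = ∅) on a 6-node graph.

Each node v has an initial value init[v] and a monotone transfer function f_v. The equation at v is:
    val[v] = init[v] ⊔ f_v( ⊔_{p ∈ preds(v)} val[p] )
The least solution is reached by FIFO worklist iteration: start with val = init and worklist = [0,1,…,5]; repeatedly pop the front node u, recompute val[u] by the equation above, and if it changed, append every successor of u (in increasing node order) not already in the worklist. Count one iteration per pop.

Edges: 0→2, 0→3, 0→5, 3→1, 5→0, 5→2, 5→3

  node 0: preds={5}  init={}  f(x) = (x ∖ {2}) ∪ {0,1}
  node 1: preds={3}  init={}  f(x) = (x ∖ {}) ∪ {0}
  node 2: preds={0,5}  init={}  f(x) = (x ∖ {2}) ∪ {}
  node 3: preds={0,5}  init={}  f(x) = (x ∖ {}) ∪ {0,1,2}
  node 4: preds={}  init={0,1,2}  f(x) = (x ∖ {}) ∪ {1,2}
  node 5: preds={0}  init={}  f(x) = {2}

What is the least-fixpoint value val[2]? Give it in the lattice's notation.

{0,1}

Worklist (10 pops):
  #1 pop 0: in={} → {0,1} (was {}); enqueue []
  #2 pop 1: in={} → {0} (was {}); enqueue []
  #3 pop 2: in={0,1} → {0,1} (was {}); enqueue []
  #4 pop 3: in={0,1} → {0,1,2} (was {}); enqueue [1]
  #5 pop 4: in={} → {0,1,2} (no change)
  #6 pop 5: in={0,1} → {2} (was {}); enqueue [0,2,3]
  #7 pop 1: in={0,1,2} → {0,1,2} (was {0}); enqueue []
  #8 pop 0: in={2} → {0,1} (no change)
  #9 pop 2: in={0,1,2} → {0,1} (no change)
  #10 pop 3: in={0,1,2} → {0,1,2} (no change)

Fixpoint:
  val[0] = {0,1}
  val[1] = {0,1,2}
  val[2] = {0,1}
  val[3] = {0,1,2}
  val[4] = {0,1,2}
  val[5] = {2}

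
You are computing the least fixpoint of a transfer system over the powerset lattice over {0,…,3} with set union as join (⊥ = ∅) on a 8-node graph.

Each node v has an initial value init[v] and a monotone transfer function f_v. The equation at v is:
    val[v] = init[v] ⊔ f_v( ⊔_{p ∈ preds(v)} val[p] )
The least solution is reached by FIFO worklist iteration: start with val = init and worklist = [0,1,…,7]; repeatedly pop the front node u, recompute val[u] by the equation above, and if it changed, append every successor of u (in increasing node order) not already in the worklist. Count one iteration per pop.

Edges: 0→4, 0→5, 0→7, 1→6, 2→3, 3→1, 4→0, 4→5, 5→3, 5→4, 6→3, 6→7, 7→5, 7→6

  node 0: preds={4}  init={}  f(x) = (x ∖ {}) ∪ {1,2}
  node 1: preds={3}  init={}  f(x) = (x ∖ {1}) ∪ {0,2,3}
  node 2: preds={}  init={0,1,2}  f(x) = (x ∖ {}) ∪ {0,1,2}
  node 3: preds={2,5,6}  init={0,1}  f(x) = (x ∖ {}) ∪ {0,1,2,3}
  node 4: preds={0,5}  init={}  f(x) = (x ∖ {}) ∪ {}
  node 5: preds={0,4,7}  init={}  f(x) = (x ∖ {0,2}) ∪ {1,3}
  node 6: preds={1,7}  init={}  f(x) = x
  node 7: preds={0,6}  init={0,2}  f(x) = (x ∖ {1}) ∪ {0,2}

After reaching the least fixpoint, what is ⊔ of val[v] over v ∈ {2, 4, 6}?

{0,1,2,3}

Worklist (18 pops):
  #1 pop 0: in={} → {1,2} (was {}); enqueue []
  #2 pop 1: in={0,1} → {0,2,3} (was {}); enqueue []
  #3 pop 2: in={} → {0,1,2} (no change)
  #4 pop 3: in={0,1,2} → {0,1,2,3} (was {0,1}); enqueue [1]
  #5 pop 4: in={1,2} → {1,2} (was {}); enqueue [0]
  #6 pop 5: in={0,1,2} → {1,3} (was {}); enqueue [3,4]
  #7 pop 6: in={0,2,3} → {0,2,3} (was {}); enqueue []
  #8 pop 7: in={0,1,2,3} → {0,2,3} (was {0,2}); enqueue [5,6]
  #9 pop 1: in={0,1,2,3} → {0,2,3} (no change)
  #10 pop 0: in={1,2} → {1,2} (no change)
  #11 pop 3: in={0,1,2,3} → {0,1,2,3} (no change)
  #12 pop 4: in={1,2,3} → {1,2,3} (was {1,2}); enqueue [0]
  #13 pop 5: in={0,1,2,3} → {1,3} (no change)
  #14 pop 6: in={0,2,3} → {0,2,3} (no change)
  #15 pop 0: in={1,2,3} → {1,2,3} (was {1,2}); enqueue [4,5,7]
  #16 pop 4: in={1,2,3} → {1,2,3} (no change)
  #17 pop 5: in={0,1,2,3} → {1,3} (no change)
  #18 pop 7: in={0,1,2,3} → {0,2,3} (no change)

Fixpoint:
  val[0] = {1,2,3}
  val[1] = {0,2,3}
  val[2] = {0,1,2}
  val[3] = {0,1,2,3}
  val[4] = {1,2,3}
  val[5] = {1,3}
  val[6] = {0,2,3}
  val[7] = {0,2,3}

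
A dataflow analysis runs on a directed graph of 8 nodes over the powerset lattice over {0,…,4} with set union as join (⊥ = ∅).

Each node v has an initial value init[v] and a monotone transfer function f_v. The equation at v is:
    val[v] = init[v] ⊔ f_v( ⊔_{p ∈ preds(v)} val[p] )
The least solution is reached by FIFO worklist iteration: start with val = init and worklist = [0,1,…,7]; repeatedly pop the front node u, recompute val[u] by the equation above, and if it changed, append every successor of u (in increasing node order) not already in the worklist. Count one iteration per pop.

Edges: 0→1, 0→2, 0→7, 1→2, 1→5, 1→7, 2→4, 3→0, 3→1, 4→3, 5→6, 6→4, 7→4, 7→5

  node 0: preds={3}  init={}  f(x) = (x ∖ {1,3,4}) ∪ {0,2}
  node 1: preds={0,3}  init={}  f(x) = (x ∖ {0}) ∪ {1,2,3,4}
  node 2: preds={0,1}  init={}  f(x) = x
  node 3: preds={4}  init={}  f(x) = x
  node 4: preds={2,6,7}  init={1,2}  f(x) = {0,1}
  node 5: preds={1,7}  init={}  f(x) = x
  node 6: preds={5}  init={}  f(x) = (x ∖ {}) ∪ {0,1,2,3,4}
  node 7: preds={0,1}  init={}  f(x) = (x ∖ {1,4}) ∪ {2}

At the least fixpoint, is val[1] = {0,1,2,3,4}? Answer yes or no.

Worklist (16 pops):
  #1 pop 0: in={} → {0,2} (was {}); enqueue []
  #2 pop 1: in={0,2} → {1,2,3,4} (was {}); enqueue []
  #3 pop 2: in={0,1,2,3,4} → {0,1,2,3,4} (was {}); enqueue []
  #4 pop 3: in={1,2} → {1,2} (was {}); enqueue [0,1]
  #5 pop 4: in={0,1,2,3,4} → {0,1,2} (was {1,2}); enqueue [3]
  #6 pop 5: in={1,2,3,4} → {1,2,3,4} (was {}); enqueue []
  #7 pop 6: in={1,2,3,4} → {0,1,2,3,4} (was {}); enqueue [4]
  #8 pop 7: in={0,1,2,3,4} → {0,2,3} (was {}); enqueue [5]
  #9 pop 0: in={1,2} → {0,2} (no change)
  #10 pop 1: in={0,1,2} → {1,2,3,4} (no change)
  #11 pop 3: in={0,1,2} → {0,1,2} (was {1,2}); enqueue [0,1]
  #12 pop 4: in={0,1,2,3,4} → {0,1,2} (no change)
  #13 pop 5: in={0,1,2,3,4} → {0,1,2,3,4} (was {1,2,3,4}); enqueue [6]
  #14 pop 0: in={0,1,2} → {0,2} (no change)
  #15 pop 1: in={0,1,2} → {1,2,3,4} (no change)
  #16 pop 6: in={0,1,2,3,4} → {0,1,2,3,4} (no change)

Fixpoint:
  val[0] = {0,2}
  val[1] = {1,2,3,4}
  val[2] = {0,1,2,3,4}
  val[3] = {0,1,2}
  val[4] = {0,1,2}
  val[5] = {0,1,2,3,4}
  val[6] = {0,1,2,3,4}
  val[7] = {0,2,3}

no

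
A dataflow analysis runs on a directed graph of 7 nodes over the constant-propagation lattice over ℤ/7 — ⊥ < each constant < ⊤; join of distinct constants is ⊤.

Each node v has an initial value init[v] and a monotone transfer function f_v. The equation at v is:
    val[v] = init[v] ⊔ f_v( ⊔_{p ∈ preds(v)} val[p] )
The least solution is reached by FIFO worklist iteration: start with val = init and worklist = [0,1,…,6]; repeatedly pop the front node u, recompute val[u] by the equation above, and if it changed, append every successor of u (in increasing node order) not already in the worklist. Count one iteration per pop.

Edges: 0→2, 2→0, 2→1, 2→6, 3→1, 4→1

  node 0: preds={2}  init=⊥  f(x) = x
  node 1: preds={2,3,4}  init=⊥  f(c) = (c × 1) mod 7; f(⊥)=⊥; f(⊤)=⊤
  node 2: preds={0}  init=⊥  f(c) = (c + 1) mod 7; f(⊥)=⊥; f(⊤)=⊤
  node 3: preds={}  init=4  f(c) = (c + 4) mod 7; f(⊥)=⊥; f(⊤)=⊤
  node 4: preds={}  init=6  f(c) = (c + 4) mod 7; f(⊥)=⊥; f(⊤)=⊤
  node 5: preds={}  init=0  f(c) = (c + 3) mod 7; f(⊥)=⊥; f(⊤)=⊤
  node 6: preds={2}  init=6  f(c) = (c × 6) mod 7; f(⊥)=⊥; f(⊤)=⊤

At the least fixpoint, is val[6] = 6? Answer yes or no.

Iteration log — 7 steps:
  step 1. node 0  ⊔preds=⊥  new=⊥  stable
  step 2. node 1  ⊔preds=⊤  new=⊤  old=⊥  +wl: 
  step 3. node 2  ⊔preds=⊥  new=⊥  stable
  step 4. node 3  ⊔preds=⊥  new=4  stable
  step 5. node 4  ⊔preds=⊥  new=6  stable
  step 6. node 5  ⊔preds=⊥  new=0  stable
  step 7. node 6  ⊔preds=⊥  new=6  stable

Least fixpoint reached:
  node 0: ⊥
  node 1: ⊤
  node 2: ⊥
  node 3: 4
  node 4: 6
  node 5: 0
  node 6: 6

yes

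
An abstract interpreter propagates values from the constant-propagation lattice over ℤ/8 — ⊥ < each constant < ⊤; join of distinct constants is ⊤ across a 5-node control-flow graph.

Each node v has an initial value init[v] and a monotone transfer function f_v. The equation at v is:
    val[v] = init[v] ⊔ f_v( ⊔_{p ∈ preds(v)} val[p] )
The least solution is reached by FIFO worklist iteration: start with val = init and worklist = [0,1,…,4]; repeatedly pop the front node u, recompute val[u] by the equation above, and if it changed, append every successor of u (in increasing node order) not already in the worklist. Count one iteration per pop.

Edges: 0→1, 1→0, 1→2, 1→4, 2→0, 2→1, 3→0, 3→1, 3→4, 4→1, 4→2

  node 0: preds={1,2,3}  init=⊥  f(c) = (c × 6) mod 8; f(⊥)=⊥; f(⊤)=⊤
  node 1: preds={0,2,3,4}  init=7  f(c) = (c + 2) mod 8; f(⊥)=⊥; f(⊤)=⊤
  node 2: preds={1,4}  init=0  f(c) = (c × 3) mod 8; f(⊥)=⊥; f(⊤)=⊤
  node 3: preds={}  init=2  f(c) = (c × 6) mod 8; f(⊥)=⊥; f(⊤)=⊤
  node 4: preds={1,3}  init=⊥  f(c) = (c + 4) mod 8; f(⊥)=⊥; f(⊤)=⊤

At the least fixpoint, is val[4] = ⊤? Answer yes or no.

Worklist (8 pops):
  #1 pop 0: in=⊤ → ⊤ (was ⊥); enqueue []
  #2 pop 1: in=⊤ → ⊤ (was 7); enqueue [0]
  #3 pop 2: in=⊤ → ⊤ (was 0); enqueue [1]
  #4 pop 3: in=⊥ → 2 (no change)
  #5 pop 4: in=⊤ → ⊤ (was ⊥); enqueue [2]
  #6 pop 0: in=⊤ → ⊤ (no change)
  #7 pop 1: in=⊤ → ⊤ (no change)
  #8 pop 2: in=⊤ → ⊤ (no change)

Fixpoint:
  val[0] = ⊤
  val[1] = ⊤
  val[2] = ⊤
  val[3] = 2
  val[4] = ⊤

yes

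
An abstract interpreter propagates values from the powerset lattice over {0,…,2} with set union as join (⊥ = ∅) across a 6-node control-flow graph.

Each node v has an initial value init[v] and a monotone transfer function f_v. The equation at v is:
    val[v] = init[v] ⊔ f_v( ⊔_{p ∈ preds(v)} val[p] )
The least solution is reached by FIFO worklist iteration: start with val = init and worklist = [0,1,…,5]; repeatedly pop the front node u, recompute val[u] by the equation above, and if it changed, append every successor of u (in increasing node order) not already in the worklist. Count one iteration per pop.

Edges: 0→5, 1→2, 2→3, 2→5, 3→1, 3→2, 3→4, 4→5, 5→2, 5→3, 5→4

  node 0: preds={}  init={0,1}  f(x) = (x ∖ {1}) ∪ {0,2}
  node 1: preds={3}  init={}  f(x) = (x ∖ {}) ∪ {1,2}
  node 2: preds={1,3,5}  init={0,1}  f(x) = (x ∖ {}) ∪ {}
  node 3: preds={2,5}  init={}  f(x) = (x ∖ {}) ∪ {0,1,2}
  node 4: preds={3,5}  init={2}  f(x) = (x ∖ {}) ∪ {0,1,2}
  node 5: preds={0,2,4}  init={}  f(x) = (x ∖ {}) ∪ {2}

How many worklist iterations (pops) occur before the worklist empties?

10

Iteration log — 10 steps:
  step 1. node 0  ⊔preds={}  new={0,1,2}  old={0,1}  +wl: 
  step 2. node 1  ⊔preds={}  new={1,2}  old={}  +wl: 
  step 3. node 2  ⊔preds={1,2}  new={0,1,2}  old={0,1}  +wl: 
  step 4. node 3  ⊔preds={0,1,2}  new={0,1,2}  old={}  +wl: 1,2
  step 5. node 4  ⊔preds={0,1,2}  new={0,1,2}  old={2}  +wl: 
  step 6. node 5  ⊔preds={0,1,2}  new={0,1,2}  old={}  +wl: 3,4
  step 7. node 1  ⊔preds={0,1,2}  new={0,1,2}  old={1,2}  +wl: 
  step 8. node 2  ⊔preds={0,1,2}  new={0,1,2}  stable
  step 9. node 3  ⊔preds={0,1,2}  new={0,1,2}  stable
  step 10. node 4  ⊔preds={0,1,2}  new={0,1,2}  stable

Least fixpoint reached:
  node 0: {0,1,2}
  node 1: {0,1,2}
  node 2: {0,1,2}
  node 3: {0,1,2}
  node 4: {0,1,2}
  node 5: {0,1,2}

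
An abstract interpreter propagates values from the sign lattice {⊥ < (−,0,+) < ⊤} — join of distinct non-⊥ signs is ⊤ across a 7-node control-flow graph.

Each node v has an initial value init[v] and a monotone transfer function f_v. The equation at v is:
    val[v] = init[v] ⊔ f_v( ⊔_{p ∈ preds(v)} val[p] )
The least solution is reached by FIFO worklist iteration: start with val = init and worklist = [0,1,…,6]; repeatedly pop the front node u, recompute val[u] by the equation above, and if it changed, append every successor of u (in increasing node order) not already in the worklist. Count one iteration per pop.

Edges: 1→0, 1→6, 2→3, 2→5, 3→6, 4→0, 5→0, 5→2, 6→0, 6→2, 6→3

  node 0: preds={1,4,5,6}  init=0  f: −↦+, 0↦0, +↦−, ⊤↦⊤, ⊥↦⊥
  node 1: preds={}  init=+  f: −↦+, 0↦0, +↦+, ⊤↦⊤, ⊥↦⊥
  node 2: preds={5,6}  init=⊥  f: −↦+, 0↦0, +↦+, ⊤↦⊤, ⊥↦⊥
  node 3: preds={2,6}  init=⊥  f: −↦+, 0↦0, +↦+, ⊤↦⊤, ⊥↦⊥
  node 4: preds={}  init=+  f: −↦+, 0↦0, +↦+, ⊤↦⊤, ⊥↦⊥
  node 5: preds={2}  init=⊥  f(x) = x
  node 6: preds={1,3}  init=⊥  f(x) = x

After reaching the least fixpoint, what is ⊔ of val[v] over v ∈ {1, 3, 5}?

Worklist (14 pops):
  #1 pop 0: in=+ → ⊤ (was 0); enqueue []
  #2 pop 1: in=⊥ → + (no change)
  #3 pop 2: in=⊥ → ⊥ (no change)
  #4 pop 3: in=⊥ → ⊥ (no change)
  #5 pop 4: in=⊥ → + (no change)
  #6 pop 5: in=⊥ → ⊥ (no change)
  #7 pop 6: in=+ → + (was ⊥); enqueue [0,2,3]
  #8 pop 0: in=+ → ⊤ (no change)
  #9 pop 2: in=+ → + (was ⊥); enqueue [5]
  #10 pop 3: in=+ → + (was ⊥); enqueue [6]
  #11 pop 5: in=+ → + (was ⊥); enqueue [0,2]
  #12 pop 6: in=+ → + (no change)
  #13 pop 0: in=+ → ⊤ (no change)
  #14 pop 2: in=+ → + (no change)

Fixpoint:
  val[0] = ⊤
  val[1] = +
  val[2] = +
  val[3] = +
  val[4] = +
  val[5] = +
  val[6] = +

+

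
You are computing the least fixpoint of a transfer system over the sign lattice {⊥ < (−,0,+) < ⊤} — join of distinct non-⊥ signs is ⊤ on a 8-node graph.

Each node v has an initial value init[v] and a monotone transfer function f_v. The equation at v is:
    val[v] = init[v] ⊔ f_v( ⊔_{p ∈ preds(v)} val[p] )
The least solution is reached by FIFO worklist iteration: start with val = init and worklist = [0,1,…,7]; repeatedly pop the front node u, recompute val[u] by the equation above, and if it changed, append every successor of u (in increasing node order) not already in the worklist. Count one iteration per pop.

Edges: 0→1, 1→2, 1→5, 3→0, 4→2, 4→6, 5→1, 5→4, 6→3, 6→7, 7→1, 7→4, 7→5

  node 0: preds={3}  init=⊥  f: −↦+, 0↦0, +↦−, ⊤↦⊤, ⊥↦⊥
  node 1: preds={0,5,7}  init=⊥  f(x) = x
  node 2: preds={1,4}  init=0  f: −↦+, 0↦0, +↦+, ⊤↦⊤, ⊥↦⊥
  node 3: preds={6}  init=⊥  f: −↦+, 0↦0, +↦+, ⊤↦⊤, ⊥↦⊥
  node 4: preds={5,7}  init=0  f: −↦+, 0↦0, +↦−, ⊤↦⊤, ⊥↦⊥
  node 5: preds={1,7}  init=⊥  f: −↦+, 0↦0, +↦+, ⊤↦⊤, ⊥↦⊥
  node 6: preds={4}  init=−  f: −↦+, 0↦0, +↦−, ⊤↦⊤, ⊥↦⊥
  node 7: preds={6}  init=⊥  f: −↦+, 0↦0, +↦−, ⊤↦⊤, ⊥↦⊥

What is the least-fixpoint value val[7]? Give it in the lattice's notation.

Trace (18 dequeues):
  [1] u=0 | in ⊥ | out ⊥ | ==
  [2] u=1 | in ⊥ | out ⊥ | ==
  [3] u=2 | in 0 | out 0 | ==
  [4] u=3 | in − | out + | prev ⊥ | push {0}
  [5] u=4 | in ⊥ | out 0 | ==
  [6] u=5 | in ⊥ | out ⊥ | ==
  [7] u=6 | in 0 | out ⊤ | prev − | push {3}
  [8] u=7 | in ⊤ | out ⊤ | prev ⊥ | push {1,4,5}
  [9] u=0 | in + | out − | prev ⊥ | push {}
  [10] u=3 | in ⊤ | out ⊤ | prev + | push {0}
  [11] u=1 | in ⊤ | out ⊤ | prev ⊥ | push {2}
  [12] u=4 | in ⊤ | out ⊤ | prev 0 | push {6}
  [13] u=5 | in ⊤ | out ⊤ | prev ⊥ | push {1,4}
  [14] u=0 | in ⊤ | out ⊤ | prev − | push {}
  [15] u=2 | in ⊤ | out ⊤ | prev 0 | push {}
  [16] u=6 | in ⊤ | out ⊤ | ==
  [17] u=1 | in ⊤ | out ⊤ | ==
  [18] u=4 | in ⊤ | out ⊤ | ==

Converged values:
  [0] ⊤
  [1] ⊤
  [2] ⊤
  [3] ⊤
  [4] ⊤
  [5] ⊤
  [6] ⊤
  [7] ⊤

⊤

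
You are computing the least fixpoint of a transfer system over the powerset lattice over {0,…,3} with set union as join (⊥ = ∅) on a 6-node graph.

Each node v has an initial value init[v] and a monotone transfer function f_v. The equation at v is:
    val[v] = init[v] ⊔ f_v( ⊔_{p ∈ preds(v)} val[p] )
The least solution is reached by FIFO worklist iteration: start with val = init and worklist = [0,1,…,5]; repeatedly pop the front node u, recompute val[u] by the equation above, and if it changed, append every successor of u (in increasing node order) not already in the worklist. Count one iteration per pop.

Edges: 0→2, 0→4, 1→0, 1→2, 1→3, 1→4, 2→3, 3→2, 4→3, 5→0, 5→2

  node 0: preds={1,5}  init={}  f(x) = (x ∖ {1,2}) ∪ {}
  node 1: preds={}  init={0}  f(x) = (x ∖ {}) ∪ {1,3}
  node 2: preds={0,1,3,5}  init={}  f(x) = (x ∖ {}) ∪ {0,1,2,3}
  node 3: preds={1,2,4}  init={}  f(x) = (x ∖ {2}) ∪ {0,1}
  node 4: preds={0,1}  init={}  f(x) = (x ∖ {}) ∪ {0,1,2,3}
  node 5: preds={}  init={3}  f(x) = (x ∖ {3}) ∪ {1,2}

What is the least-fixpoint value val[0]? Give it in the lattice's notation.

Worklist (9 pops):
  #1 pop 0: in={0,3} → {0,3} (was {}); enqueue []
  #2 pop 1: in={} → {0,1,3} (was {0}); enqueue [0]
  #3 pop 2: in={0,1,3} → {0,1,2,3} (was {}); enqueue []
  #4 pop 3: in={0,1,2,3} → {0,1,3} (was {}); enqueue [2]
  #5 pop 4: in={0,1,3} → {0,1,2,3} (was {}); enqueue [3]
  #6 pop 5: in={} → {1,2,3} (was {3}); enqueue []
  #7 pop 0: in={0,1,2,3} → {0,3} (no change)
  #8 pop 2: in={0,1,2,3} → {0,1,2,3} (no change)
  #9 pop 3: in={0,1,2,3} → {0,1,3} (no change)

Fixpoint:
  val[0] = {0,3}
  val[1] = {0,1,3}
  val[2] = {0,1,2,3}
  val[3] = {0,1,3}
  val[4] = {0,1,2,3}
  val[5] = {1,2,3}

{0,3}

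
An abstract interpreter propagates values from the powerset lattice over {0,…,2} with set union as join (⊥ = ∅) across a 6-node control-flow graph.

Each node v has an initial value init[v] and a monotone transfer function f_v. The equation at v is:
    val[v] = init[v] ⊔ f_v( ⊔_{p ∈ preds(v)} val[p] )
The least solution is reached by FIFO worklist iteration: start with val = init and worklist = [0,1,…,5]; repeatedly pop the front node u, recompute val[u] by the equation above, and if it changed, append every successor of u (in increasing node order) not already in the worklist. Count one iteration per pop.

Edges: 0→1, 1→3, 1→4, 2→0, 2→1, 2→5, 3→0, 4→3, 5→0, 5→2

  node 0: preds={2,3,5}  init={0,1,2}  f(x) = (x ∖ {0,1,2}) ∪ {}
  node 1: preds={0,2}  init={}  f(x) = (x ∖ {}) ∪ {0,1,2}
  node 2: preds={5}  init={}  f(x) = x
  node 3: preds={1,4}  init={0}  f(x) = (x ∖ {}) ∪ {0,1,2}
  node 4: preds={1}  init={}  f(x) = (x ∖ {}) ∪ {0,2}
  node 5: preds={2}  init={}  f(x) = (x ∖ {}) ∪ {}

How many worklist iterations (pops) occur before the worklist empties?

8

Worklist (8 pops):
  #1 pop 0: in={0} → {0,1,2} (no change)
  #2 pop 1: in={0,1,2} → {0,1,2} (was {}); enqueue []
  #3 pop 2: in={} → {} (no change)
  #4 pop 3: in={0,1,2} → {0,1,2} (was {0}); enqueue [0]
  #5 pop 4: in={0,1,2} → {0,1,2} (was {}); enqueue [3]
  #6 pop 5: in={} → {} (no change)
  #7 pop 0: in={0,1,2} → {0,1,2} (no change)
  #8 pop 3: in={0,1,2} → {0,1,2} (no change)

Fixpoint:
  val[0] = {0,1,2}
  val[1] = {0,1,2}
  val[2] = {}
  val[3] = {0,1,2}
  val[4] = {0,1,2}
  val[5] = {}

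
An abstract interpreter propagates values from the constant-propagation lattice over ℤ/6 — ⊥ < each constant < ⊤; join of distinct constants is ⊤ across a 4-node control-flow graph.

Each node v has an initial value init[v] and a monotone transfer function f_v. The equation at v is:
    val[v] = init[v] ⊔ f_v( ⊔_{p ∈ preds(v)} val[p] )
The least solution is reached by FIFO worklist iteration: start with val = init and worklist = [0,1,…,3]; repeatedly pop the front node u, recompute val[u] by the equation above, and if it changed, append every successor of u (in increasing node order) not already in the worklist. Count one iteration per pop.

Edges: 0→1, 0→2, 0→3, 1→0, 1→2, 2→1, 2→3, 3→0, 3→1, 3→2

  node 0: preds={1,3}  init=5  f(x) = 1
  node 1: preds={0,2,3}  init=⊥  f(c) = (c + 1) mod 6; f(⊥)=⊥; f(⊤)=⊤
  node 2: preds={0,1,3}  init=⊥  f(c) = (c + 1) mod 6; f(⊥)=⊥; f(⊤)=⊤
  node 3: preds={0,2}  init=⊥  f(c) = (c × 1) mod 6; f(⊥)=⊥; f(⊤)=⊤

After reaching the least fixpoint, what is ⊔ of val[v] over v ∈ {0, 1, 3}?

Worklist (7 pops):
  #1 pop 0: in=⊥ → ⊤ (was 5); enqueue []
  #2 pop 1: in=⊤ → ⊤ (was ⊥); enqueue [0]
  #3 pop 2: in=⊤ → ⊤ (was ⊥); enqueue [1]
  #4 pop 3: in=⊤ → ⊤ (was ⊥); enqueue [2]
  #5 pop 0: in=⊤ → ⊤ (no change)
  #6 pop 1: in=⊤ → ⊤ (no change)
  #7 pop 2: in=⊤ → ⊤ (no change)

Fixpoint:
  val[0] = ⊤
  val[1] = ⊤
  val[2] = ⊤
  val[3] = ⊤

⊤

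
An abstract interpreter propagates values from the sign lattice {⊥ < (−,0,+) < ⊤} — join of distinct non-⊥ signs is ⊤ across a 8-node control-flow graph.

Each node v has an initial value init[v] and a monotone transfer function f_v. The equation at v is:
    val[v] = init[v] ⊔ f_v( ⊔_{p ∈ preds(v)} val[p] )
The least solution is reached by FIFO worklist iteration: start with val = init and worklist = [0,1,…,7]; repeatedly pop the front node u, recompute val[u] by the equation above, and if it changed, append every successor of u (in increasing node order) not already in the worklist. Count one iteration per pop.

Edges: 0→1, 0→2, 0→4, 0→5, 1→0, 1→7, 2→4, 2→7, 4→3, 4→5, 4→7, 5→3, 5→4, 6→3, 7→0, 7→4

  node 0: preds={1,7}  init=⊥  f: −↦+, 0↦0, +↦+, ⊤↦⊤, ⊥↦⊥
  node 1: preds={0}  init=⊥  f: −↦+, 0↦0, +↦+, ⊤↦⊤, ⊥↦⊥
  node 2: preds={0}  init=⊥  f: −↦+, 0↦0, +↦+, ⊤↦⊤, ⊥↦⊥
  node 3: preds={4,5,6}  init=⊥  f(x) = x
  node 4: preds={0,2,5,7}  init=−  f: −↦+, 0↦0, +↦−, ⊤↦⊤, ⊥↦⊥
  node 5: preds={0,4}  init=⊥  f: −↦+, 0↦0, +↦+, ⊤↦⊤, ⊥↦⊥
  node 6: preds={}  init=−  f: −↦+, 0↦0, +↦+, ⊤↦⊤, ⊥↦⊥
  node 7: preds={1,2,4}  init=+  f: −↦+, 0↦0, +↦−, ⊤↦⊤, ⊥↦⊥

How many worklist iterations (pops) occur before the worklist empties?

Worklist (18 pops):
  #1 pop 0: in=+ → + (was ⊥); enqueue []
  #2 pop 1: in=+ → + (was ⊥); enqueue [0]
  #3 pop 2: in=+ → + (was ⊥); enqueue []
  #4 pop 3: in=− → − (was ⊥); enqueue []
  #5 pop 4: in=+ → − (no change)
  #6 pop 5: in=⊤ → ⊤ (was ⊥); enqueue [3,4]
  #7 pop 6: in=⊥ → − (no change)
  #8 pop 7: in=⊤ → ⊤ (was +); enqueue []
  #9 pop 0: in=⊤ → ⊤ (was +); enqueue [1,2,5]
  #10 pop 3: in=⊤ → ⊤ (was −); enqueue []
  #11 pop 4: in=⊤ → ⊤ (was −); enqueue [3,7]
  #12 pop 1: in=⊤ → ⊤ (was +); enqueue [0]
  #13 pop 2: in=⊤ → ⊤ (was +); enqueue [4]
  #14 pop 5: in=⊤ → ⊤ (no change)
  #15 pop 3: in=⊤ → ⊤ (no change)
  #16 pop 7: in=⊤ → ⊤ (no change)
  #17 pop 0: in=⊤ → ⊤ (no change)
  #18 pop 4: in=⊤ → ⊤ (no change)

Fixpoint:
  val[0] = ⊤
  val[1] = ⊤
  val[2] = ⊤
  val[3] = ⊤
  val[4] = ⊤
  val[5] = ⊤
  val[6] = −
  val[7] = ⊤

18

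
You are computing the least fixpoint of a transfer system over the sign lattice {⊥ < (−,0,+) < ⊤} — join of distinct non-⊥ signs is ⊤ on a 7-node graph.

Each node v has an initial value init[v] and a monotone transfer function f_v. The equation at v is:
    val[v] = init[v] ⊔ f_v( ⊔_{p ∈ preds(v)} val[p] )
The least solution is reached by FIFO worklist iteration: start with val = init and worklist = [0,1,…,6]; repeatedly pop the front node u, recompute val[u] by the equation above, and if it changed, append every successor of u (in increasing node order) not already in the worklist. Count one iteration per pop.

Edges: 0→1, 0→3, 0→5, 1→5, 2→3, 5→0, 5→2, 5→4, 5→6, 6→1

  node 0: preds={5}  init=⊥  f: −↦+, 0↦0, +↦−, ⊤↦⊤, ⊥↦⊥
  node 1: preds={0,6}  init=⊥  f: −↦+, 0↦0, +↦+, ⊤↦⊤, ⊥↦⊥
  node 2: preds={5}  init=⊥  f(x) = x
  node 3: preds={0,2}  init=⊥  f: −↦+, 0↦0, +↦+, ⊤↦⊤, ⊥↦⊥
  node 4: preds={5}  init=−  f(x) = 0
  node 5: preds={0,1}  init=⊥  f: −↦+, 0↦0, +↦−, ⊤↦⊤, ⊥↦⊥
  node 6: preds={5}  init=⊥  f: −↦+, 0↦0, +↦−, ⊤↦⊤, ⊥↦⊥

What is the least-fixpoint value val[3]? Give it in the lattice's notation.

⊥

Worklist (7 pops):
  #1 pop 0: in=⊥ → ⊥ (no change)
  #2 pop 1: in=⊥ → ⊥ (no change)
  #3 pop 2: in=⊥ → ⊥ (no change)
  #4 pop 3: in=⊥ → ⊥ (no change)
  #5 pop 4: in=⊥ → ⊤ (was −); enqueue []
  #6 pop 5: in=⊥ → ⊥ (no change)
  #7 pop 6: in=⊥ → ⊥ (no change)

Fixpoint:
  val[0] = ⊥
  val[1] = ⊥
  val[2] = ⊥
  val[3] = ⊥
  val[4] = ⊤
  val[5] = ⊥
  val[6] = ⊥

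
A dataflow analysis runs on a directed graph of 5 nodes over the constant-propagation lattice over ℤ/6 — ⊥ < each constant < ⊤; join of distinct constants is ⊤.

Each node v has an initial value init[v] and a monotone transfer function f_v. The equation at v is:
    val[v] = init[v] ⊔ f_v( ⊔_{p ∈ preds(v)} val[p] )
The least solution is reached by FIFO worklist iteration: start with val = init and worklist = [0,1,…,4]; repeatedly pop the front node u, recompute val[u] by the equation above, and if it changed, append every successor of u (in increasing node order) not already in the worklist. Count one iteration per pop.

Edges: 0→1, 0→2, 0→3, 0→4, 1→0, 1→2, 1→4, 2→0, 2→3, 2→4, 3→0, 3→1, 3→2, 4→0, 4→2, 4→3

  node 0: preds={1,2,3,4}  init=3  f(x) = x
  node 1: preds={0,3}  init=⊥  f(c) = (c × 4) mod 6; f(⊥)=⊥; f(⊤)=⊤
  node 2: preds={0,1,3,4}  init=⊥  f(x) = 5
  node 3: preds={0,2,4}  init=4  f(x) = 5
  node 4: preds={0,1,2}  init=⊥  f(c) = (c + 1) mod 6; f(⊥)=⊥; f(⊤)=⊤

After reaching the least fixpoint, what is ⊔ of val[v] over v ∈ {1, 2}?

Iteration log — 9 steps:
  step 1. node 0  ⊔preds=4  new=⊤  old=3  +wl: 
  step 2. node 1  ⊔preds=⊤  new=⊤  old=⊥  +wl: 0
  step 3. node 2  ⊔preds=⊤  new=5  old=⊥  +wl: 
  step 4. node 3  ⊔preds=⊤  new=⊤  old=4  +wl: 1,2
  step 5. node 4  ⊔preds=⊤  new=⊤  old=⊥  +wl: 3
  step 6. node 0  ⊔preds=⊤  new=⊤  stable
  step 7. node 1  ⊔preds=⊤  new=⊤  stable
  step 8. node 2  ⊔preds=⊤  new=5  stable
  step 9. node 3  ⊔preds=⊤  new=⊤  stable

Least fixpoint reached:
  node 0: ⊤
  node 1: ⊤
  node 2: 5
  node 3: ⊤
  node 4: ⊤

⊤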